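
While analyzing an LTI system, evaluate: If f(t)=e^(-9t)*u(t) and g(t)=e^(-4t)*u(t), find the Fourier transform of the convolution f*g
By the convolution theorem: F{f * g}=F(omega) * G(omega)
F(omega)=1/(9+j * omega), G(omega)=1/(4+j * omega)
F{f * g}=1/((9+j * omega)(4+j * omega))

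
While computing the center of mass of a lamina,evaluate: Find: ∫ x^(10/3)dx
Power rule: ∫ x^(10/3) dx=x^(13/3)/(13/3) + C

Answer: (3/13)·x^(13/3) + C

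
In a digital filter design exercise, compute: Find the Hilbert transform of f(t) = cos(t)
The Hilbert transform shifts each frequency component by -pi/2.
H{cos(wt)}=sin(wt)
With w=1: H{cos(t)}=sin(t)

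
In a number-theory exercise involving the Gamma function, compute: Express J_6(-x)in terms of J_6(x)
For integer n: J_n(-x)=(-1)^n J_n(x)
With n=6: J_6(-x)=(-1)^6 J_6(x)=J_6(x)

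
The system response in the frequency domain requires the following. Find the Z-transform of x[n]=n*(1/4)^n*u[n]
Using the property Z{n * a^n * u[n]} = az/(z-a)^2
With a = 1/4: X(z) = (1/4)z/(z - 1/4)^2, |z| > 1/4

Answer: (1/4)z/(z - 1/4)^2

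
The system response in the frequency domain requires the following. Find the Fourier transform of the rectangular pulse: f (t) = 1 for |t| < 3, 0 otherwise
F(omega) = integral from -3 to 3 of e^(-j * omega * t) dt
= 2 * sin(3 * omega)/omega = 6 * sinc(3 * omega/pi)

Answer: 2 * sin(3 * omega)/omega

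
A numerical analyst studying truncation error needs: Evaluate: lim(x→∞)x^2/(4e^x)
Apply L'Hôpital 2 times (∞/∞ each time):
Eventually get 2!/(4e^x) → 0

Answer: 0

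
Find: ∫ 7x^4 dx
Using power rule: ∫ 7x^4 dx = 7/5 x^5+C = (7/5)x^5+C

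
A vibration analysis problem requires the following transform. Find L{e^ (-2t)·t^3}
First shifting: L{e^(at)f(t)}=F(s-a)
L{t^3}=6/s^4
Shift s → s+2: 6/(s+2)^4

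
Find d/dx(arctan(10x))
d/dx[arctan(u)]=u'/(1+u²), u=10x, u'=10

Answer: 10/(1+100x²)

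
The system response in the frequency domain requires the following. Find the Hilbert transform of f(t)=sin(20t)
The Hilbert transform shifts each frequency component by -pi/2.
H{sin(wt)} = -cos(wt)
With w = 20: H{sin(20t)} = -cos(20t)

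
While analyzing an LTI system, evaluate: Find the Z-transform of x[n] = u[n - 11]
Using the time-shift property: Z{u[n-11]} = z^(-11) * z/(z-1)
= z^(-10)/(z-1)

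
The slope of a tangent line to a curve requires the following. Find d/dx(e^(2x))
Chain rule: d/dx[e^u]=e^u · u' where u=2x
u'=2

Answer: 2·e^(2x)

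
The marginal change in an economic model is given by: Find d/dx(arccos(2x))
d/dx[arccos(u)]=-u'/√(1-u²), u=2x, u'=2

Answer: -2/√(1 - 4x²)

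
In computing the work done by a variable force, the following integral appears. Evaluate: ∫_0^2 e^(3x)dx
Antiderivative: (1/3)e^(3x)
Evaluate: (1/3)(e^6-1)

Answer: (e^6-1)/3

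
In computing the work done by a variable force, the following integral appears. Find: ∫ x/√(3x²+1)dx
Let u = 3x² + 1, du = 6x dx
∫ (1/6)·u^(-1/2) du = √u/3 + C

Answer: √(3x² + 1)/3 + C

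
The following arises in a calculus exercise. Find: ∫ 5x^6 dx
Using power rule: ∫ 5x^6 dx=5/7 x^7 + C=(5/7)x^7 + C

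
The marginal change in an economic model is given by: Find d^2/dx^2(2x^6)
Apply power rule 2 times:
d^1: 12x^5
d^2: 60x^4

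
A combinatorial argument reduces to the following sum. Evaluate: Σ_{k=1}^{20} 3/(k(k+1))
Partial fractions: 3/(k(k+1)) = 3/k - 3/(k+1)
Telescoping sum: 3(1-1/21) = 3·20/21

Answer: 20/7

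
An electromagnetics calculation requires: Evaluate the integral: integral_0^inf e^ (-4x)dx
integral_0^inf e^(-4x) dx = [-1/4*e^(-4x)]_0^inf
= 0 - (-1/4) = 1/4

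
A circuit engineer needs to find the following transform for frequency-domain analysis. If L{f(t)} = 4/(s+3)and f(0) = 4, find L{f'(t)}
L{f'(t)}=s·F(s) - f(0)=4s/(s+3)-4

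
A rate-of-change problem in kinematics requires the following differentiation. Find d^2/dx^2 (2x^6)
Apply power rule 2 times:
d^1: 12x^5
d^2: 60x^4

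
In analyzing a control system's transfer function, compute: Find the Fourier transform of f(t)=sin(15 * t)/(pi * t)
sin(W*t)/(pi*t)=(W/pi)*sinc(W*t/pi) is the impulse response of the ideal low-pass filter with cutoff W (here W=15).
Its Fourier transform is a rectangular function:
F(omega)=1 for |omega| < 15, 0 otherwise

Answer: rect(omega/30) [i.e., 1 for |omega| < 15, 0 otherwise]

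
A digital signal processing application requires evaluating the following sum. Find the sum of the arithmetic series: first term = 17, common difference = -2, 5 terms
Last term: a_n=17 + (5 - 1)·-2=9
Sum=n(a_1 + a_n)/2=5(17 + 9)/2=65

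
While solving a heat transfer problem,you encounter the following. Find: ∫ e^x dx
Since d/dx[e^x] = +e^x, we get 1e^x+C

Answer: e^x+C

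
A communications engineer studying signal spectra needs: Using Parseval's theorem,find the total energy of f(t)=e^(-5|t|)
Parseval's theorem: E = integral |f(t)|^2 dt = (1/2pi) integral |F(omega)|^2 domega
E = integral_{-inf}^{inf} e^(-10|t|) dt = 2*integral_0^inf e^(-10t) dt = 2/(2*5) = 1/5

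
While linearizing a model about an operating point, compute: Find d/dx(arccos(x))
d/dx[arccos(u)]=-u'/√(1-u²), u=x, u'=1

Answer: -1/√(1-x²)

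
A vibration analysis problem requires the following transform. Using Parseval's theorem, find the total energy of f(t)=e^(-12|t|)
Parseval's theorem: E=integral |f(t)|^2 dt=(1/2pi) integral |F(omega)|^2 domega
E=integral_{-inf}^{inf} e^(-24|t|) dt=2*integral_0^inf e^(-24t) dt=2/(2*12)=1/12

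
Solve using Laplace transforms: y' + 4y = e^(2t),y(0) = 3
Take L: sY - 3 + 4Y = 1/(s-2)
Y(s + 4) = 1/(s-2) + 3
Y = 1/((s-2)(s + 4)) + 3/(s + 4)
Partial fractions: 1/((s-2)(s + 4)) = (1/6)/(s-2) - (1/6)/(s + 4)
So Y = (1/6)/(s-2) + (17/6)/(s + 4)
Inverse Laplace transform (L^(-1){1/(s-2)} = e^(2t), L^(-1){1/(s + 4)} = e^(-4t)):

Answer: y(t) = (1/6)·e^(2t) + (17/6)·e^(-4t)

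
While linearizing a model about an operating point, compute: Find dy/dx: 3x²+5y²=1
Differentiate: 6x + 10y·(dy/dx)=0
dy/dx=-6x/(10y)=-(3/5)·(x/y)

Answer: dy/dx=-(3/5)·(x/y)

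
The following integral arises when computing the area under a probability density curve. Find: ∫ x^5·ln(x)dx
By parts: u = ln(x), dv = x^5 dx
du = 1/x dx, v = x^6/6
= x^6·ln(x)/6 - ∫ x^5/6 dx
= x^6·ln(x)/6 - x^6/36+C

Answer: x^6(ln(x)/6-1/36)+C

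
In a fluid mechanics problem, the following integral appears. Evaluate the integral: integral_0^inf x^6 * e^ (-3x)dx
This is a Gamma integral. Substitute u=3x (du=3 dx):
integral_0^inf x^6*e^(-3x) dx=(1/3^7) integral_0^inf u^6*e^(-u) du
=Gamma(7)/3^7=6!/3^7=720/2187

Answer: 80/243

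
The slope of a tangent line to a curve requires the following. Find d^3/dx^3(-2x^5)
Apply power rule 3 times:
d^1: -10x^4
d^2: -40x^3
d^3: -120x^2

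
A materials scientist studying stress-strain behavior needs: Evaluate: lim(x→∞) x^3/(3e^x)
Apply L'Hôpital 3 times (∞/∞ each time):
Eventually get 3!/(3e^x) → 0

Answer: 0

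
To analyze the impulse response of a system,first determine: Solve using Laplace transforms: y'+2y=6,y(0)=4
Take L of both sides: sY(s) - 4 + 2Y(s) = 6/s
Y(s)(s + 2) = 6/s + 4
Y(s) = 6/(s(s + 2)) + 4/(s + 2)
Partial fractions: 6/(s(s + 2)) = 3/s - 3/(s + 2)
So Y(s) = 3/s + 1/(s + 2)
Inverse transform (L^(-1){1/s} = 1, L^(-1){1/(s + 2)} = e^(-2t)):

Answer: y(t) = 3 + e^(-2t)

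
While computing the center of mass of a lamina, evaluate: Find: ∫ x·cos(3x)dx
By parts: u=x, dv=cos(3x) dx
du=dx, v=sin(3x)/3
=x·sin(3x)/3+cos(3x)/3²+C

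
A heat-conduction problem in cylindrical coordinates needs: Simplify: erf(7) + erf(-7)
erf is odd: erf(-7) = -erf(7)
erf(7)+erf(-7) = erf(7) - erf(7) = 0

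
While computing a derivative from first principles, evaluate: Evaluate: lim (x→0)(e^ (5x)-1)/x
L'Hôpital (0/0): lim 5e^(5x)/1 = 5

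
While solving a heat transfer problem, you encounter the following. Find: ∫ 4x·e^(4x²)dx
Let u=4x², du=8x dx
∫ (1/2)e^u du=e^u/2+C

Answer: e^(4x²)/2+C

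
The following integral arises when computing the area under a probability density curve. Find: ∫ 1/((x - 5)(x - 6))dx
Partial fractions: 1/((x-5)(x-6))=A/(x-5) + B/(x-6)
A=-1, B=1
∫ [-1· 1/(x-5) + 1· 1/(x-6)] dx
=(1)[ln|x-6| - ln|x-5|] + C

Answer: ln|(x-6)/(x-5)| + C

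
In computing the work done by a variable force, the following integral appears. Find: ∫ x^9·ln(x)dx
By parts: u = ln(x), dv = x^9 dx
du = 1/x dx, v = x^10/10
= x^10·ln(x)/10 - ∫ x^9/10 dx
= x^10·ln(x)/10 - x^10/100 + C

Answer: x^10(ln(x)/10 - 1/100) + C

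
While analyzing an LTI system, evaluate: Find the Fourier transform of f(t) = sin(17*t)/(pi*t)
sin(W * t)/(pi * t)=(W/pi) * sinc(W * t/pi) is the impulse response of the ideal low-pass filter with cutoff W (here W=17).
Its Fourier transform is a rectangular function:
F(omega)=1 for |omega| < 17, 0 otherwise

Answer: rect(omega/34) [i.e., 1 for |omega| < 17, 0 otherwise]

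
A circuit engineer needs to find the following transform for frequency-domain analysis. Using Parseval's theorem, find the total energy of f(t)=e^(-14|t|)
Parseval's theorem: E=integral |f(t)|^2 dt=(1/2pi) integral |F(omega)|^2 domega
E=integral_{-inf}^{inf} e^(-28|t|) dt=2 * integral_0^inf e^(-28t) dt=2/(2 * 14)=1/14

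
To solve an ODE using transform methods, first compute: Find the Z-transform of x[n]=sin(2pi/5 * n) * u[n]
Z{sin(w0 * n) * u[n]} = z * sin(w0)/(z^2 - 2z * cos(w0) + 1)
With w0 = 2pi/5: X(z) = z * sin(2pi/5)/(z^2 - 2z * cos(2pi/5) + 1)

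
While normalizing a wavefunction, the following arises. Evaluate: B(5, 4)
B(x,y) = Γ(x)Γ(y)/Γ(x + y) = (x-1)!(y-1)!/(x + y-1)!
B(5,4) = 4!·3!/8! = 1/280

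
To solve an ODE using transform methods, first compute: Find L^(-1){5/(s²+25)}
L^(-1){w/(s² + w²)}=sin(wt)
Here w=5

Answer: sin(5t)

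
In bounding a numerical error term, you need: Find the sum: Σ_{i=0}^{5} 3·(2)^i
Geometric series: S=a(1 - r^n)/(1 - r)
a=3, r=2, n=6
S=3(1 - 64)/-1=189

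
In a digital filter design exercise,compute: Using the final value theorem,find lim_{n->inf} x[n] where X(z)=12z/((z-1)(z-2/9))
Final value theorem: lim x[n]=lim_{z->1} (z-1)*X(z)
(z-1)*X(z)=12z/(z-2/9)
As z->1: 12/(1 - 2/9)=12/(7/9)=108/7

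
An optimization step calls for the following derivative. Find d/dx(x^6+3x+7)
Power rule: d/dx(ax^n)=n·a·x^(n-1)
Term by term: 6·x^5 + 3

Answer: 6x^5 + 3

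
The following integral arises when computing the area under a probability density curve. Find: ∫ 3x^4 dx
Using power rule: ∫ 3x^4 dx = 3/5 x^5 + C = (3/5)x^5 + C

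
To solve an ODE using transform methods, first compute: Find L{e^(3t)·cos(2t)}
First shifting: L{e^(at)f(t)}=F(s-a)
L{cos(2t)}=s/(s² + 4)
Shift: (s-3)/((s-3)² + 4)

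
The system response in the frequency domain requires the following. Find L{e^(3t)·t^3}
First shifting: L{e^(at)f(t)}=F(s-a)
L{t^3}=6/s^4
Shift s → s-3: 6/(s-3)^4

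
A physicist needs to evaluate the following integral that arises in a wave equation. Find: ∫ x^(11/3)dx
Power rule: ∫ x^(11/3) dx=x^(14/3)/(14/3) + C

Answer: (3/14)·x^(14/3) + C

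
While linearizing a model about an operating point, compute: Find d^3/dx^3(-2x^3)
Apply power rule 3 times:
d^1: -6x^2
d^2: -12x
d^3: -12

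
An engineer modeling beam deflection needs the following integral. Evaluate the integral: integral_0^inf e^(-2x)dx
integral_0^inf e^(-2x) dx = [-1/2 * e^(-2x)]_0^inf
= 0 - (-1/2) = 1/2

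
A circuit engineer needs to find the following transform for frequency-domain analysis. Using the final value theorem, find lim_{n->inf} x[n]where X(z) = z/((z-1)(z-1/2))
Final value theorem: lim x[n] = lim_{z->1} (z-1)*X(z)
(z-1)*X(z) = z/(z-1/2)
As z->1: 1/(1 - 1/2) = 1/(1/2) = 2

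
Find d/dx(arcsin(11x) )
d/dx[arcsin(u)] = u'/√(1-u²), u = 11x, u' = 11

Answer: 11/√(1 - 121x²)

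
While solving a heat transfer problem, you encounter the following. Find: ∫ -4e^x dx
Since d/dx[e^x] = + e^x, we get -4e^x + C

Answer: -4e^x + C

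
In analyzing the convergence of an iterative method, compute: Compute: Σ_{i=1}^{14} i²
Using formula: Σ i^2 = n(n + 1)(2n + 1)/6 = 14·15·29/6 = 1015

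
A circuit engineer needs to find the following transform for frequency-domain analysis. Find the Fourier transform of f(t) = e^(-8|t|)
Using the standard pair: F{e^(-a|t|)}=2a/(a^2 + omega^2)
With a=8: F(omega)=16/(64 + omega^2)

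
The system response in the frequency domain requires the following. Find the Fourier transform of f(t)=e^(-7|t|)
Using the standard pair: F{e^(-a|t|)} = 2a/(a^2+omega^2)
With a = 7: F(omega) = 14/(49+omega^2)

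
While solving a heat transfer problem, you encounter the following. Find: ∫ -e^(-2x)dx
Since d/dx[e^(-2x)]=-2e^(-2x), we get 1/2 e^(-2x)+C

Answer: (1/2)e^(-2x)+C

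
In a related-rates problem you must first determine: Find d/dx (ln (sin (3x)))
Chain rule: d/dx[ln(u)]=u'/u where u=sin(3x)
u'=3cos(3x)

Answer: (3cos(3x))/(sin(3x))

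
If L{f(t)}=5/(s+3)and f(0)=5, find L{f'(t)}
L{f'(t)}=s·F(s) - f(0)=5s/(s + 3) - 5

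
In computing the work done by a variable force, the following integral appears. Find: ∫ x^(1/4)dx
Power rule: ∫ x^(1/4) dx=x^(5/4)/(5/4)+C

Answer: (4/5)·x^(5/4)+C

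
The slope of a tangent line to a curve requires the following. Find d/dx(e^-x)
Chain rule: d/dx[e^u] = e^u · u' where u = -x
u' = -1

Answer: -1·e^-x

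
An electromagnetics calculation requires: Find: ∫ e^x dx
Since d/dx[e^x]=+ e^x, we get 1e^x + C

Answer: e^x + C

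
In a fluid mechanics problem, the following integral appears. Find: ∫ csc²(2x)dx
Since d/dx[-cot(2x)] = 2csc²(2x), integral = -cot(2x)/2+C

Answer: (-1/2)cot(2x)+C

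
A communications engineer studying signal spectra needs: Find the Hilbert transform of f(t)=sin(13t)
The Hilbert transform shifts each frequency component by -pi/2.
H{sin(wt)}=-cos(wt)
With w=13: H{sin(13t)}=-cos(13t)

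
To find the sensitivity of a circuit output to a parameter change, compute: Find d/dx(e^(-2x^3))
Chain rule: d/dx[e^u]=e^u · u' where u=-2x^3
u'=-6x^2

Answer: -6x^2·e^(-2x^3)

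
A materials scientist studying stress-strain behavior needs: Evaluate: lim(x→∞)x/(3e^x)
Apply L'Hôpital 1 times (∞/∞ each time):
Eventually get 1!/(3e^x) → 0

Answer: 0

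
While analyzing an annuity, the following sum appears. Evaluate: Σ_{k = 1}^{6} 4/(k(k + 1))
Partial fractions: 4/(k(k + 1)) = 4/k - 4/(k + 1)
Telescoping sum: 4(1 - 1/7) = 4·6/7

Answer: 24/7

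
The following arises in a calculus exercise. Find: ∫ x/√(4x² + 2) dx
Let u = 4x² + 2, du = 8x dx
∫ (1/8)·u^(-1/2) du = √u/4 + C

Answer: √(4x² + 2)/4 + C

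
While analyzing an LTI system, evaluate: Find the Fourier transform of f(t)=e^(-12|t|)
Using the standard pair: F{e^(-a|t|)} = 2a/(a^2+omega^2)
With a = 12: F(omega) = 24/(144+omega^2)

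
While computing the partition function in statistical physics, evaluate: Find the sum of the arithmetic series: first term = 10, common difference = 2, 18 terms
Last term: a_n=10 + (18 - 1)·2=44
Sum=n(a_1 + a_n)/2=18(10 + 44)/2=486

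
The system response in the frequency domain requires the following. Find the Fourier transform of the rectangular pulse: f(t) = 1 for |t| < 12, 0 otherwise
F(omega)=integral from -12 to 12 of e^(-j * omega * t) dt
=2 * sin(12 * omega)/omega=24 * sinc(12 * omega/pi)

Answer: 2 * sin(12 * omega)/omega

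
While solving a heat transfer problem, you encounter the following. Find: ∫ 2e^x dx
Since d/dx[e^x] = + e^x, we get 2e^x + C

Answer: 2e^x + C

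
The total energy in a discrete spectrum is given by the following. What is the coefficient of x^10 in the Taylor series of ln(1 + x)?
ln(1+x) = Σ (-1)^(n+1) x^n/n
Coefficient of x^10 = (-1)^11/10 = -1/10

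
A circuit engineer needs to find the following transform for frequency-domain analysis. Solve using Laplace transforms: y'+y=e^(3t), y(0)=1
Take L: sY - 1+Y=1/(s-3)
Y(s+1)=1/(s-3)+1
Y=1/((s-3)(s+1))+1/(s+1)
Partial fractions: 1/((s-3)(s+1))=(1/4)/(s-3) - (1/4)/(s+1)
So Y=(1/4)/(s-3)+(3/4)/(s+1)
Inverse Laplace transform (L^(-1){1/(s-3)}=e^(3t), L^(-1){1/(s+1)}=e^(-t)):

Answer: y(t)=(1/4)·e^(3t)+(3/4)·e^(-t)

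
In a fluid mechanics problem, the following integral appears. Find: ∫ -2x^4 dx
Using power rule: ∫ -2x^4 dx = -2/5 x^5+C = (-2/5)x^5+C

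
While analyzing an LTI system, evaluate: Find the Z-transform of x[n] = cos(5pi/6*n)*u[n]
Z{cos(w0 * n) * u[n]} = z(z - cos(w0))/(z^2 - 2z * cos(w0) + 1)
With w0 = 5pi/6: X(z) = z(z - cos(5pi/6))/(z^2 - 2z * cos(5pi/6) + 1)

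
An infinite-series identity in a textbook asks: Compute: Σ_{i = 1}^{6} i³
Using formula: Σ i^3 = [n(n + 1)/2]² = [6·7/2]² = 441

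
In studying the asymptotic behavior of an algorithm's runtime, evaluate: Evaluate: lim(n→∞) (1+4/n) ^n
This is the definition of e^4: lim(1+4/n)^n=e^4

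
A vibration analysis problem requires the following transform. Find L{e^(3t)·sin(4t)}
First shifting: L{e^(at)f(t)} = F(s-a)
L{sin(4t)} = 4/(s² + 16)
Shift: 4/((s-3)² + 16)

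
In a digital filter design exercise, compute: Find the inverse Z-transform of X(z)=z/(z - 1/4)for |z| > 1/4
Standard pair: z/(z-a) <-> a^n*u[n] for causal signals
With a=1/4: x[n]=(1/4)^n*u[n]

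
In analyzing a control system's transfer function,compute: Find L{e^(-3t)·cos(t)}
First shifting: L{e^(at)f(t)}=F(s-a)
L{cos(t)}=s/(s²+1)
Shift: (s+3)/((s+3)²+1)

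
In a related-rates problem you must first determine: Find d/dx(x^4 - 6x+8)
Power rule: d/dx(ax^n)=n·a·x^(n-1)
Term by term: 4·x^3-6

Answer: 4x^3-6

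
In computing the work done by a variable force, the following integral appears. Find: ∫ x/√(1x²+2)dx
Let u = x²+2, du = 2x dx
∫ (1/2)·u^(-1/2) du = √u+C

Answer: √(x²+2)+C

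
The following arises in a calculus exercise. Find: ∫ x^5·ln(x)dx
By parts: u=ln(x), dv=x^5 dx
du=1/x dx, v=x^6/6
=x^6·ln(x)/6 - ∫ x^5/6 dx
=x^6·ln(x)/6 - x^6/36 + C

Answer: x^6(ln(x)/6 - 1/36) + C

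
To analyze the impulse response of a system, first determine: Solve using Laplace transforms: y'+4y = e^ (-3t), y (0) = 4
Take L: sY - 4 + 4Y = 1/(s + 3)
Y(s + 4) = 1/(s + 3) + 4
Y = 1/((s + 3)(s + 4)) + 4/(s + 4)
Partial fractions: 1/((s + 3)(s + 4)) = 1/(s + 3) - 1/(s + 4)
So Y = 1/(s + 3) + 3/(s + 4)
Inverse Laplace transform (L^(-1){1/(s + 3)} = e^(-3t), L^(-1){1/(s + 4)} = e^(-4t)):

Answer: y(t) = 1·e^(-3t) + 3·e^(-4t)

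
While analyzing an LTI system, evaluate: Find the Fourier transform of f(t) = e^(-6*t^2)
The Fourier transform of a Gaussian e^(-a*t^2) is sqrt(pi/a)*e^(-omega^2/(4a)).
With a=6: F(omega)=sqrt(pi/6)*e^(-omega^2/24)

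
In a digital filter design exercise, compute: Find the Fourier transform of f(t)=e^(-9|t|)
Using the standard pair: F{e^(-a|t|)} = 2a/(a^2+omega^2)
With a = 9: F(omega) = 18/(81+omega^2)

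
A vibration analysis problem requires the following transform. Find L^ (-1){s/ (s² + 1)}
L^(-1){s/(s² + w²)}=cos(wt)
Here w=1

Answer: cos(t)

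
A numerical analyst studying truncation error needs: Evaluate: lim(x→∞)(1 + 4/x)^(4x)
Rewrite as [(1 + 4/x)^x]^4.
lim(1 + 4/x)^x=e^4, so limit=(e^4)^4=e^16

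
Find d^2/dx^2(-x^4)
Apply power rule 2 times:
d^1: -4x^3
d^2: -12x^2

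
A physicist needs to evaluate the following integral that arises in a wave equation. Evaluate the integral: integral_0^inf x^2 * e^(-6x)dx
This is a Gamma integral. Substitute u=6x (du=6 dx):
integral_0^inf x^2*e^(-6x) dx=(1/6^3) integral_0^inf u^2*e^(-u) du
=Gamma(3)/6^3=2!/6^3=2/216

Answer: 1/108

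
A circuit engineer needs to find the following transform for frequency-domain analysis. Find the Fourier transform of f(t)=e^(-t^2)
The Fourier transform of a Gaussian e^(-t^2) is sqrt(pi) * e^(-omega^2/4).
With a = 1: F(omega) = sqrt(pi) * e^(-omega^2/4)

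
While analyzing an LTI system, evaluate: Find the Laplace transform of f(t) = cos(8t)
L{cos(wt)} = s/(s²+w²)
L{cos(8t)} = s/(s²+64)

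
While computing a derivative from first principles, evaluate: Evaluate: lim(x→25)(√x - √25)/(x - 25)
Multiply by conjugate (√x + √25)/(√x + √25):
=(x - 25)/((x - 25)(√x + √25))=1/(√x + √25)
As x → 25: 1/(2√25)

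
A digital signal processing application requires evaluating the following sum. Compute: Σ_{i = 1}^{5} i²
Using formula: Σ i^2 = n(n + 1)(2n + 1)/6 = 5·6·11/6 = 55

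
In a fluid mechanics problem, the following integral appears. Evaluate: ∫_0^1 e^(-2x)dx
Antiderivative: (1/(-2))e^(-2x)
Evaluate: (1/(-2))(e^-2-1)

Answer: (e^-2-1)/(-2)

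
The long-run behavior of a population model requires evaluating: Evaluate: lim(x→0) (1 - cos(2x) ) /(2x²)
Using 1-cos(u) ≈ u²/2 for small u:
(1-cos(2x)) ≈ (2x)²/2 = 4x²/2
So limit = 4/(2·2) = 1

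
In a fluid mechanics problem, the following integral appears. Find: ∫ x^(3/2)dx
Power rule: ∫ x^(3/2) dx = x^(5/2)/(5/2)+C

Answer: (2/5)·x^(5/2)+C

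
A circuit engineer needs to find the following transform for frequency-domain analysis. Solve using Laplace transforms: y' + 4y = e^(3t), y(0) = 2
Take L: sY - 2+4Y = 1/(s-3)
Y(s+4) = 1/(s-3)+2
Y = 1/((s-3)(s+4))+2/(s+4)
Partial fractions: 1/((s-3)(s+4)) = (1/7)/(s-3) - (1/7)/(s+4)
So Y = (1/7)/(s-3)+(13/7)/(s+4)
Inverse Laplace transform (L^(-1){1/(s-3)} = e^(3t), L^(-1){1/(s+4)} = e^(-4t)):

Answer: y(t) = (1/7)·e^(3t)+(13/7)·e^(-4t)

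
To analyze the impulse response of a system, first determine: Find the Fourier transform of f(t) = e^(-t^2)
The Fourier transform of a Gaussian e^(-t^2) is sqrt(pi) * e^(-omega^2/4).
With a = 1: F(omega) = sqrt(pi) * e^(-omega^2/4)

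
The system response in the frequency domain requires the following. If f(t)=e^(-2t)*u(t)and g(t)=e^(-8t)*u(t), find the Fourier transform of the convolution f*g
By the convolution theorem: F{f*g}=F(omega)*G(omega)
F(omega)=1/(2+j*omega), G(omega)=1/(8+j*omega)
F{f*g}=1/((2+j*omega)(8+j*omega))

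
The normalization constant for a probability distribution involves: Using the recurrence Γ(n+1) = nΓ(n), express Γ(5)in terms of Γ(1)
Γ(5) = 4Γ(4) = 4·3Γ(3) = ... = 4!·Γ(1) = 24·Γ(1)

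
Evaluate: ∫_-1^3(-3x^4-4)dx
Step 1: Find antiderivative F(x) = (-3/5)x^5-4x
Step 2: F(3) - F(-1) = -789/5 - (23/5) = -812/5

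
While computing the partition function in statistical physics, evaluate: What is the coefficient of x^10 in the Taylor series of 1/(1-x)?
1/(1-x) = Σ x^n for |x|<1
All coefficients are 1

Answer: 1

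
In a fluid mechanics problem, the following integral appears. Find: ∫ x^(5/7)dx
Power rule: ∫ x^(5/7) dx=x^(12/7)/(12/7)+C

Answer: (7/12)·x^(12/7)+C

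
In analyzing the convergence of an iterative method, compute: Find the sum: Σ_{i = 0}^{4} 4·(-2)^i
Geometric series: S = a(1 - r^n)/(1 - r)
a = 4, r = -2, n = 5
S = 4(1+32)/3 = 44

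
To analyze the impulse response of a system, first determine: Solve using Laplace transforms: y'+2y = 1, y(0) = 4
Take L of both sides: sY(s)-4+2Y(s)=1/s
Y(s)(s+2)=1/s+4
Y(s)=1/(s(s+2))+4/(s+2)
Partial fractions: 1/(s(s+2))=(1/2)/s - (1/2)/(s+2)
So Y(s)=(1/2)/s+(7/2)/(s+2)
Inverse transform (L^(-1){1/s}=1, L^(-1){1/(s+2)}=e^(-2t)):

Answer: y(t)=1/2+(7/2)·e^(-2t)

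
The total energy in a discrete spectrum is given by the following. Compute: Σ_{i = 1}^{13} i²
Using formula: Σ i^2 = n(n + 1)(2n + 1)/6 = 13·14·27/6 = 819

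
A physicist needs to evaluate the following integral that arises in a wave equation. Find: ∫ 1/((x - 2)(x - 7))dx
Partial fractions: 1/((x-2)(x-7))=A/(x-2)+B/(x-7)
A=-1/5, B=1/5
∫ [-1/5· 1/(x-2)+1/5· 1/(x-7)] dx
=(1/5)[ln|x-7| - ln|x-2|]+C

Answer: (1/5)·ln|(x-7)/(x-2)|+C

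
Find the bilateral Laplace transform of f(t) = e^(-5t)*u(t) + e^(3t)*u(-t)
For e^(-5t) * u(t): L = 1/(s + 5), Re(s) > -5
For e^(3t) * u(-t): L = -1/(s-3), Re(s) < 3
Combined: F(s) = 1/(s + 5) - 1/(s-3), -5 < Re(s) < 3

Answer: 1/(s + 5) - 1/(s-3), ROC: -5 < Re(s) < 3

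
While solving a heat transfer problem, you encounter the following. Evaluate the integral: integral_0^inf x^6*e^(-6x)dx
This is a Gamma integral. Substitute u = 6x (du = 6 dx):
integral_0^inf x^6*e^(-6x) dx = (1/6^7) integral_0^inf u^6*e^(-u) du
= Gamma(7)/6^7 = 6!/6^7 = 720/279936

Answer: 5/1944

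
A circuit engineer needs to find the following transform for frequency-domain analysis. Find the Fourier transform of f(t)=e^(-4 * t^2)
The Fourier transform of a Gaussian e^(-a * t^2) is sqrt(pi/a) * e^(-omega^2/(4a)).
With a = 4: F(omega) = sqrt(pi)/2 * e^(-omega^2/16)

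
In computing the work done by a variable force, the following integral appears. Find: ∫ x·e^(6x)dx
Integration by parts: u=x, dv=e^(6x) dx
du=dx, v=e^(6x)/6
=x·e^(6x)/6 - ∫ e^(6x)/6 dx
=x·e^(6x)/6 - e^(6x)/36+C

Answer: e^(6x)(x/6-1/36)+C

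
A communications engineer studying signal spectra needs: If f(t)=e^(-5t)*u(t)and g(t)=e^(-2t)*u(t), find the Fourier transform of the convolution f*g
By the convolution theorem: F{f*g} = F(omega)*G(omega)
F(omega) = 1/(5+j*omega), G(omega) = 1/(2+j*omega)
F{f*g} = 1/((5+j*omega)(2+j*omega))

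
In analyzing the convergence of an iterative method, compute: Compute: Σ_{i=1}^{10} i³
Using formula: Σ i^3 = [n(n + 1)/2]² = [10·11/2]² = 3025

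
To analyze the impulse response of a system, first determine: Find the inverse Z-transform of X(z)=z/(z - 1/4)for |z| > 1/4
Standard pair: z/(z-a) <-> a^n*u[n] for causal signals
With a = 1/4: x[n] = (1/4)^n*u[n]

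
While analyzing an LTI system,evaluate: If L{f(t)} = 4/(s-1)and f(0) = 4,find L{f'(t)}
L{f'(t)}=s·F(s) - f(0)=4s/(s-1) - 4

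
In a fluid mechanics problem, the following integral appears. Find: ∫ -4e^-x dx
Since d/dx[e^-x] = - e^-x, we get 4e^-x + C

Answer: 4e^-x + C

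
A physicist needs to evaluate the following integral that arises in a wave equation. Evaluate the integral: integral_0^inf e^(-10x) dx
integral_0^inf e^(-10x) dx = [-1/10*e^(-10x)]_0^inf
= 0 - (-1/10) = 1/10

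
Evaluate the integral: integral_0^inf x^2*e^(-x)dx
This is a Gamma integral. Substitute u=1x:
integral_0^inf x^2*e^(-x) dx=(1/1^3) integral_0^inf u^2*e^(-u) du
=Gamma(3)/1^3=2!/1^3=2/1

Answer: 2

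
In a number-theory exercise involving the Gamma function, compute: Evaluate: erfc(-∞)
erfc(x)=1 - erf(x); erfc(-∞)=1 - erf(-∞)=1 - (-1)=2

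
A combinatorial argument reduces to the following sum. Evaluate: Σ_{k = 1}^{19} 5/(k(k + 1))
Partial fractions: 5/(k(k+1)) = 5/k - 5/(k+1)
Telescoping sum: 5(1-1/20) = 5·19/20

Answer: 19/4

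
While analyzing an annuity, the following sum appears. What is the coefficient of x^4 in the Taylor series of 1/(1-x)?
1/(1-x)=Σ x^n for |x|<1
All coefficients are 1

Answer: 1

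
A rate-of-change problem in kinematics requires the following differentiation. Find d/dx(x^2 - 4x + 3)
Power rule: d/dx(ax^n)=n·a·x^(n-1)
Term by term: 2·x - 4

Answer: 2x - 4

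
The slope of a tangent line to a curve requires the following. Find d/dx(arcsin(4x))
d/dx[arcsin(u)]=u'/√(1-u²), u=4x, u'=4

Answer: 4/√(1 - 16x²)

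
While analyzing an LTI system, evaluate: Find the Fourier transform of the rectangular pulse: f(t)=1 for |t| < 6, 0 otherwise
F(omega) = integral from -6 to 6 of e^(-j * omega * t) dt
= 2 * sin(6 * omega)/omega = 12 * sinc(6 * omega/pi)

Answer: 2 * sin(6 * omega)/omega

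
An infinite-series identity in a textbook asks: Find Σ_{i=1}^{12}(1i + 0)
=1·Σ i + 0·12=1·78 + 0=78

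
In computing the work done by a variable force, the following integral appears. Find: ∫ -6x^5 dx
Using power rule: ∫ -6x^5 dx=-6/6 x^6 + C=-x^6 + C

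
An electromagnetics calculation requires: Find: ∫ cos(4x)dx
Using substitution u=4x: ∫ cos(u) du/4=sin(u)/4+C

Answer: (1/4)sin(4x)+C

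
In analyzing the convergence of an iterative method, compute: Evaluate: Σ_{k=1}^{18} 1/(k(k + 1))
Partial fractions: 1/(k(k + 1))=1/k - 1/(k + 1)
Telescoping sum: 1(1 - 1/19)=1·18/19

Answer: 18/19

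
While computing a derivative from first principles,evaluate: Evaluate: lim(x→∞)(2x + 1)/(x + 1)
Divide numerator and denominator by x:
lim (2+1/x)/(1+1/x) = 2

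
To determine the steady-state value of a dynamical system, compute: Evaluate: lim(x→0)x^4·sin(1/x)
Squeeze theorem: -|x^4| ≤ x^4·sin(1/x) ≤ |x^4|
Since x^4 → 0 as x → 0, by squeeze theorem the limit is 0

Answer: 0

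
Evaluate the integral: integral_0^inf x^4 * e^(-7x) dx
This is a Gamma integral. Substitute u = 7x (du = 7 dx):
integral_0^inf x^4 * e^(-7x) dx = (1/7^5) integral_0^inf u^4 * e^(-u) du
= Gamma(5)/7^5 = 4!/7^5 = 24/16807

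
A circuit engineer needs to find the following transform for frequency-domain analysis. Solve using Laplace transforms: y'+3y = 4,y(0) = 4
Take L of both sides: sY(s)-4+3Y(s) = 4/s
Y(s)(s+3) = 4/s+4
Y(s) = 4/(s(s+3))+4/(s+3)
Partial fractions: 4/(s(s+3)) = (4/3)/s - (4/3)/(s+3)
So Y(s) = (4/3)/s+(8/3)/(s+3)
Inverse transform (L^(-1){1/s} = 1, L^(-1){1/(s+3)} = e^(-3t)):

Answer: y(t) = 4/3+(8/3)·e^(-3t)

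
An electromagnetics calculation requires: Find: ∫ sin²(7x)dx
Using identity sin²(u)=(1 - cos(2u))/2:
∫ (1 - cos(14x))/2 dx=x/2 - sin(14x)/28+C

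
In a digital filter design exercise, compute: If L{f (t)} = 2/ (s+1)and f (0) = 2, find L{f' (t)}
L{f'(t)}=s·F(s) - f(0)=2s/(s+1)-2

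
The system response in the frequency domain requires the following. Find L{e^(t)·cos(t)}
First shifting: L{e^(at)f(t)} = F(s-a)
L{cos(t)} = s/(s²+1)
Shift: (s-1)/((s-1)²+1)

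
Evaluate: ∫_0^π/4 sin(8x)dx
Antiderivative: -cos(8x)/8
Evaluate at bounds: [-cos(8·π/4)/8] - [-cos(8·0)/8]
=(-(1) + (1))/8=0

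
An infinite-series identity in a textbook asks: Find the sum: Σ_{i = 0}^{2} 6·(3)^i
Geometric series: S=a(1 - r^n)/(1 - r)
a=6, r=3, n=3
S=6(1 - 27)/-2=78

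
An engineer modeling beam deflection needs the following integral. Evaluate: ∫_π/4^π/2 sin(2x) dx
Antiderivative: -cos(2x)/2
Evaluate at bounds: [-cos(2·π/2)/2] - [-cos(2·π/4)/2]
= (-(-1) + (0))/2 = 1/2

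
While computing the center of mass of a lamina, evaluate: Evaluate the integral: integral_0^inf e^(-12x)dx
integral_0^inf e^(-12x) dx = [-1/12 * e^(-12x)]_0^inf
= 0 - (-1/12) = 1/12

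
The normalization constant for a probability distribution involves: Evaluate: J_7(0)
J_n(0) = 0 for all n > 0 (Bessel function of first kind)
J_7(0) = 0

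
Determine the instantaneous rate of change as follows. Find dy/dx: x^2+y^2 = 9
Differentiate: 2x + 2y·(dy/dx) = 0
dy/dx = -2x/(2y)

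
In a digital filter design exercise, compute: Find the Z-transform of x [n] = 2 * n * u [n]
Z{n * u[n]}=z/(z-1)^2
By linearity: Z{2 * n * u[n]}=2z/(z-1)^2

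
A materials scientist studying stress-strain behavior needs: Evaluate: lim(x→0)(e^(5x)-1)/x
L'Hôpital (0/0): lim 5e^(5x)/1=5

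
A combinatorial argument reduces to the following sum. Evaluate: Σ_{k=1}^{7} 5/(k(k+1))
Partial fractions: 5/(k(k + 1))=5/k - 5/(k + 1)
Telescoping sum: 5(1 - 1/8)=5·7/8

Answer: 35/8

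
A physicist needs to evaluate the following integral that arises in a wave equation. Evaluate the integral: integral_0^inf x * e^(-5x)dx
This is a Gamma integral. Substitute u=5x (du=5 dx):
integral_0^inf x * e^(-5x) dx=(1/5^2) integral_0^inf u^1 * e^(-u) du
=Gamma(2)/5^2=1!/5^2=1/25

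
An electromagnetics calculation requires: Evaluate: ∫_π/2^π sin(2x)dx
Antiderivative: -cos(2x)/2
Evaluate at bounds: [-cos(2·π)/2] - [-cos(2·π/2)/2]
= (-(1) + (-1))/2 = -1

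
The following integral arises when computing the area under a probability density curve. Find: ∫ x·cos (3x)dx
By parts: u = x, dv = cos(3x) dx
du = dx, v = sin(3x)/3
= x·sin(3x)/3 + cos(3x)/3² + C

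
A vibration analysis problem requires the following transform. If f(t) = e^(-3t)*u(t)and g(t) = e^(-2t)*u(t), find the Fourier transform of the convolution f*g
By the convolution theorem: F{f * g}=F(omega) * G(omega)
F(omega)=1/(3 + j * omega), G(omega)=1/(2 + j * omega)
F{f * g}=1/((3 + j * omega)(2 + j * omega))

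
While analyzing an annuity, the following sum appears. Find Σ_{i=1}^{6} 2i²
=2·n(n + 1)(2n + 1)/6=2·6·7·13/6=182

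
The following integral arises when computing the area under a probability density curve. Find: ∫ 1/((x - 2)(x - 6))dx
Partial fractions: 1/((x-2)(x-6)) = A/(x-2) + B/(x-6)
A = -1/4, B = 1/4
∫ [-1/4· 1/(x-2) + 1/4· 1/(x-6)] dx
= (1/4)[ln|x-6| - ln|x-2|] + C

Answer: (1/4)·ln|(x-6)/(x-2)| + C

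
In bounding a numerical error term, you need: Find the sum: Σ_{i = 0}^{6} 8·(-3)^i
Geometric series: S = a(1 - r^n)/(1 - r)
a = 8, r = -3, n = 7
S = 8(1 + 2187)/4 = 4376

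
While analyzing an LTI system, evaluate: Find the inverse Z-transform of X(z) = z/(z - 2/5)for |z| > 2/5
Standard pair: z/(z-a) <-> a^n * u[n] for causal signals
With a = 2/5: x[n] = (2/5)^n * u[n]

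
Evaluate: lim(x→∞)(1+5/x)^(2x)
Rewrite as [(1+5/x)^x]^2.
lim(1+5/x)^x = e^5, so limit = (e^5)^2 = e^10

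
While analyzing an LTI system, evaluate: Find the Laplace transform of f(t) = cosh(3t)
L{cosh(at)} = s/(s²-a²)
L{cosh(3t)} = s/(s²-9)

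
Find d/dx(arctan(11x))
d/dx[arctan(u)]=u'/(1+u²), u=11x, u'=11

Answer: 11/(1+121x²)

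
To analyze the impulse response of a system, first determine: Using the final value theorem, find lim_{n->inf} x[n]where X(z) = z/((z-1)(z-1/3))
Final value theorem: lim x[n] = lim_{z->1} (z-1) * X(z)
(z-1) * X(z) = z/(z-1/3)
As z->1: 1/(1 - 1/3) = 1/(2/3) = 3/2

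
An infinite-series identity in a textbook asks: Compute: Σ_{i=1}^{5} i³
Using formula: Σ i^3=[n(n+1)/2]²=[5·6/2]²=225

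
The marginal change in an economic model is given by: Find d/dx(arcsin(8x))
d/dx[arcsin(u)]=u'/√(1-u²), u=8x, u'=8

Answer: 8/√(1-64x²)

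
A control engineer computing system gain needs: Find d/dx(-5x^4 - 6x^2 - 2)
Power rule: d/dx(ax^n) = n·a·x^(n-1)
Term by term: -20·x^3-12·x

Answer: -20x^3-12x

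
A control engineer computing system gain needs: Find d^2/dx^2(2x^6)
Apply power rule 2 times:
d^1: 12x^5
d^2: 60x^4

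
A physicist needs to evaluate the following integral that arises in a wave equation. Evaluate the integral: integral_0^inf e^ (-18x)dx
integral_0^inf e^(-18x) dx = [-1/18*e^(-18x)]_0^inf
= 0 - (-1/18) = 1/18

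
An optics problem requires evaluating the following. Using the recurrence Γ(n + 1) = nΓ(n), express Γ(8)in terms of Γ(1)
Γ(8) = 7Γ(7) = 7·6Γ(6) = ... = 7!·Γ(1) = 5040·Γ(1)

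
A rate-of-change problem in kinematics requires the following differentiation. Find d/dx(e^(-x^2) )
Chain rule: d/dx[e^u] = e^u · u' where u = -x^2
u' = -2x

Answer: -2x·e^(-x^2)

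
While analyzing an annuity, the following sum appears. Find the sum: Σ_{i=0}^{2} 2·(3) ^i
Geometric series: S=a(1 - r^n)/(1 - r)
a=2, r=3, n=3
S=2(1 - 27)/-2=26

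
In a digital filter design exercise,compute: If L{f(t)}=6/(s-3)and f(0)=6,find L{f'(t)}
L{f'(t)} = s·F(s) - f(0) = 6s/(s-3)-6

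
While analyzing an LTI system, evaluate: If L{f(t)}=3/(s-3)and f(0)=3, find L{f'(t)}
L{f'(t)}=s·F(s) - f(0)=3s/(s-3)-3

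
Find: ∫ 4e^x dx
Since d/dx[e^x]=+ e^x, we get 4e^x + C

Answer: 4e^x + C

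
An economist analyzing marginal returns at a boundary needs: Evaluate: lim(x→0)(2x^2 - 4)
Polynomial is continuous, so substitute x = 0:
2·0^2-4 = -4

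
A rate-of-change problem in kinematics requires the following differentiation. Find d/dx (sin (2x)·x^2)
Product rule: (fg)'=f'g + fg'
f=sin(2x), f'=2·cos(2x)
g=x^2, g'=2x

Answer: 2·cos(2x)·x^2 + 2·sin(2x)·x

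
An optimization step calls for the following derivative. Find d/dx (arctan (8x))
d/dx[arctan(u)]=u'/(1+u²), u=8x, u'=8

Answer: 8/(1+64x²)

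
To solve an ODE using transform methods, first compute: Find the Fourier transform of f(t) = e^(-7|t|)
Using the standard pair: F{e^(-a|t|)} = 2a/(a^2+omega^2)
With a = 7: F(omega) = 14/(49+omega^2)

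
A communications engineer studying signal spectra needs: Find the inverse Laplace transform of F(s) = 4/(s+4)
L^(-1){4/(s-a)} = c·e^(at)
Here a = -4, c = 4

Answer: 4e^(-4t)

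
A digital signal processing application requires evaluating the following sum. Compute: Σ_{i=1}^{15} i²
Using formula: Σ i^2 = n(n + 1)(2n + 1)/6 = 15·16·31/6 = 1240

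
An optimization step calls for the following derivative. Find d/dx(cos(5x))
Chain rule: d/dx[cos(u)]=-sin(u)·u' where u=5x
u'=5

Answer: -5·sin(5x)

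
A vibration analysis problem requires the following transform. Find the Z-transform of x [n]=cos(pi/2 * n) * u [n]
Z{cos(w0 * n) * u[n]}=z(z - cos(w0))/(z^2-2z * cos(w0)+1)
With w0=pi/2: X(z)=z(z - cos(pi/2))/(z^2-2z * cos(pi/2)+1)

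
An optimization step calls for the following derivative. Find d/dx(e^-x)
Chain rule: d/dx[e^u]=e^u · u' where u=-x
u'=-1

Answer: -1·e^-x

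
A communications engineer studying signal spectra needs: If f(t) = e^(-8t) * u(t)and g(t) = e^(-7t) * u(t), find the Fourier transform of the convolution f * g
By the convolution theorem: F{f*g}=F(omega)*G(omega)
F(omega)=1/(8 + j*omega), G(omega)=1/(7 + j*omega)
F{f*g}=1/((8 + j*omega)(7 + j*omega))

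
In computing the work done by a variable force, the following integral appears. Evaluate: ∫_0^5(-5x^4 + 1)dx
Step 1: Find antiderivative F(x)=-x^5 + x
Step 2: F(5) - F(0)=-3120 - (0)=-3120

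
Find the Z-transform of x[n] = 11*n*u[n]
Z{n * u[n]}=z/(z-1)^2
By linearity: Z{11 * n * u[n]}=11z/(z-1)^2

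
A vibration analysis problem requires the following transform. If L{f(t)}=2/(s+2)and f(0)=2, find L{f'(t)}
L{f'(t)}=s·F(s) - f(0)=2s/(s + 2) - 2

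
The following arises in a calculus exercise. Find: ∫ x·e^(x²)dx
Let u = x², du = 2x dx
∫ (1/2)e^u du = e^u/2 + C

Answer: e^(x²)/2 + C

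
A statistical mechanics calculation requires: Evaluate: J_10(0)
J_n(0)=0 for all n > 0 (Bessel function of first kind)
J_10(0)=0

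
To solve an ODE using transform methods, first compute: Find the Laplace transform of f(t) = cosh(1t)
L{cosh(at)}=s/(s²-a²)
L{cosh(1t)}=s/(s²-1)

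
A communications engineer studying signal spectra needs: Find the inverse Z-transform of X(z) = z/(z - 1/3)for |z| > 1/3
Standard pair: z/(z-a) <-> a^n * u[n] for causal signals
With a=1/3: x[n]=(1/3)^n * u[n]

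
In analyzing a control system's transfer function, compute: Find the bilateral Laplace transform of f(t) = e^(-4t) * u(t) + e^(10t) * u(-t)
For e^(-4t)*u(t): L=1/(s+4), Re(s) > -4
For e^(10t)*u(-t): L=-1/(s-10), Re(s) < 10
Combined: F(s)=1/(s+4)-1/(s-10), -4 < Re(s) < 10

Answer: 1/(s+4)-1/(s-10), ROC: -4 < Re(s) < 10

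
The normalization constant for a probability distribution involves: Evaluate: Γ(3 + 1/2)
Γ(n+1/2)=(2n)!√π/(4^n·n!)
=720√π/(64·6)=(15/8)·√π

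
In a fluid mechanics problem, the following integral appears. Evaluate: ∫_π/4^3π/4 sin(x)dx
Antiderivative: -cos(x)
Evaluate at bounds: [-cos(1·3π/4)/1] - [-cos(1·π/4)/1]
= (-(-√2/2)+(√2/2))/1 = √2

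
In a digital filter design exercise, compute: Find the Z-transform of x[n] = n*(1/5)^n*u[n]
Using the property Z{n * a^n * u[n]} = az/(z-a)^2
With a = 1/5: X(z) = (1/5)z/(z - 1/5)^2, |z| > 1/5

Answer: (1/5)z/(z - 1/5)^2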